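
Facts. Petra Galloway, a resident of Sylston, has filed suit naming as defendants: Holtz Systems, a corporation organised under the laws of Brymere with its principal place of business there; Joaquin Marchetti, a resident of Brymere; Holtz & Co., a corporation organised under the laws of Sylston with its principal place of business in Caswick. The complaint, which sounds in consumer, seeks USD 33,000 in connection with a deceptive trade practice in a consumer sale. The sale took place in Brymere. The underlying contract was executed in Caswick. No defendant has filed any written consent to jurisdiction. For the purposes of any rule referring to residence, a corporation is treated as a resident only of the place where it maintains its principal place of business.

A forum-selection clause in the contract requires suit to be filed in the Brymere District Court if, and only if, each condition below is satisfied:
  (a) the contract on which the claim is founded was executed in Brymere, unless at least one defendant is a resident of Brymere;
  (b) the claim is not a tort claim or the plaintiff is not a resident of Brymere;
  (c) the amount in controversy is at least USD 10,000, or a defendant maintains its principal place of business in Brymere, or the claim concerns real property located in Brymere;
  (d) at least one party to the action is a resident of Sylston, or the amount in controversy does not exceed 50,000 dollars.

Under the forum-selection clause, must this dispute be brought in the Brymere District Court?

The Brymere District Court:
  (a) The contract was executed in Caswick, not Brymere. The proviso rescues it, though: Holtz Systems resides in Brymere. Satisfied.
  (b) The claim is a consumer claim, not a tort claim, so one alternative holds. Met.
  (c) The amount in controversy is 33,000 dollars, which meets the USD 10,000 floor, so this disjunct is met. Met.
  (d) Petra Galloway resides in Sylston, so one alternative holds. Met.
  → Forum clause is triggered.

Yes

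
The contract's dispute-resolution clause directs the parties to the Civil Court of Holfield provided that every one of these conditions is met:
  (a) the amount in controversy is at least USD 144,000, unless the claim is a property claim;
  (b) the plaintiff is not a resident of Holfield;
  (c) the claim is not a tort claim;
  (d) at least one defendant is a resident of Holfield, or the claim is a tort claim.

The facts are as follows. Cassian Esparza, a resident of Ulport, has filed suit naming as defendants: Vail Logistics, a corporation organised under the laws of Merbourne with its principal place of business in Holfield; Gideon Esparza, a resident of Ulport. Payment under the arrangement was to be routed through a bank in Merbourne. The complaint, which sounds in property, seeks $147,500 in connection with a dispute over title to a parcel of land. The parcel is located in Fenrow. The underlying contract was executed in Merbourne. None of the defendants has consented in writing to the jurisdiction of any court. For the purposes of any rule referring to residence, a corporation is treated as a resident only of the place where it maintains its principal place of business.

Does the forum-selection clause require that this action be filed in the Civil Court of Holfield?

Yes

The Civil Court of Holfield:
  (a) The amount in controversy is USD 147,500, which meets the $144,000 floor. Condition met.
  (b) The plaintiff resides in Ulport, which is not Holfield. Met.
  (c) The claim is a property claim, not a tort claim. Condition met.
  (d) Vail Logistics resides in Holfield, so this disjunct is met. Condition met.
  → The clause applies.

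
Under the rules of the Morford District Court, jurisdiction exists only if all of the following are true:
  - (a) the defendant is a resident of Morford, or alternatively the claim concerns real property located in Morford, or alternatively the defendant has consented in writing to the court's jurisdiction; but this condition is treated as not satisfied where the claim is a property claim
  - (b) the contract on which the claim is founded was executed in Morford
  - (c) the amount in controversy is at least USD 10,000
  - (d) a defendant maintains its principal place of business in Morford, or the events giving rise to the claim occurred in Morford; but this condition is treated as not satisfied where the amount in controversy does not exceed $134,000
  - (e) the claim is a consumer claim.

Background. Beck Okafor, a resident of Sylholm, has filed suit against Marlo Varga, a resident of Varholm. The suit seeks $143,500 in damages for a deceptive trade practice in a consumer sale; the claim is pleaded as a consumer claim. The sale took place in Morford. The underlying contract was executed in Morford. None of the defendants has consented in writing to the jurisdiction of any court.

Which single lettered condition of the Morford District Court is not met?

(a)

The Morford District Court:
  (a) The defendant resides in Varholm, not Morford; the claim does not concern real property; no such written consent has been filed — every alternative fails. Not satisfied.
  (b) The contract was executed in Morford. Satisfied.
  (c) The amount in controversy is 143,500 dollars, which meets the $10,000 floor. Satisfied.
  (d) The operative events occurred in Morford, so one alternative holds. The carve-out does not apply: the amount in controversy is USD 143,500, above the $134,000 ceiling. Condition met.
  (e) The claim is a consumer claim. Condition met.
Only condition (a) fails.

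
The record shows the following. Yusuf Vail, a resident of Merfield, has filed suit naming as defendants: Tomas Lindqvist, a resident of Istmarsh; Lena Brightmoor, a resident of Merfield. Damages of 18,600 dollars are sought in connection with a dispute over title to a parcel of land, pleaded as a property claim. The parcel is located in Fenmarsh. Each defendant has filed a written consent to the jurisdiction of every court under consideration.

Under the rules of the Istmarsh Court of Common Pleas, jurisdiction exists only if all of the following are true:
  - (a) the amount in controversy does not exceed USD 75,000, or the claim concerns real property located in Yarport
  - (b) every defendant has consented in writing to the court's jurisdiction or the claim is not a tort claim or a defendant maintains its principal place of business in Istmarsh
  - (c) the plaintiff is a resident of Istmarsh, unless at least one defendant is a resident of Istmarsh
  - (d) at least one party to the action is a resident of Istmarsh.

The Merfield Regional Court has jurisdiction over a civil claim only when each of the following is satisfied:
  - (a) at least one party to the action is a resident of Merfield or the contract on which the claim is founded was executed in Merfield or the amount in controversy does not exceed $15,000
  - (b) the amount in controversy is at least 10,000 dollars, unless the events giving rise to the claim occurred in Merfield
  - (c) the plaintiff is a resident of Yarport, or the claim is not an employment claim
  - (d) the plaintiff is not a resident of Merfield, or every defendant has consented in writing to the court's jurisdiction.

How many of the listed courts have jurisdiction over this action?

2

The Istmarsh Court of Common Pleas:
  (a) The amount in controversy is 18,600 dollars, within the USD 75,000 ceiling, which satisfies one of the alternatives. Condition met.
  (b) Every defendant has filed written consent, which satisfies one of the alternatives. Satisfied.
  (c) The plaintiff resides in Merfield, not Istmarsh. The proviso rescues it, though: Tomas Lindqvist resides in Istmarsh. Satisfied.
  (d) Tomas Lindqvist resides in Istmarsh. Condition met.
  → The court has jurisdiction.
The Merfield Regional Court:
  (a) Yusuf Vail resides in Merfield, so one alternative holds. Satisfied.
  (b) The amount in controversy is USD 18,600, which meets the $10,000 floor. Met.
  (c) The claim is a property claim, not an employment claim — that alternative is enough. Condition met.
  (d) Every defendant has filed written consent, which satisfies one of the alternatives. Condition met.
  → All conditions met; jurisdiction exists.
Courts with jurisdiction: the Istmarsh Court of Common Pleas, the Merfield Regional Court — 2 in total.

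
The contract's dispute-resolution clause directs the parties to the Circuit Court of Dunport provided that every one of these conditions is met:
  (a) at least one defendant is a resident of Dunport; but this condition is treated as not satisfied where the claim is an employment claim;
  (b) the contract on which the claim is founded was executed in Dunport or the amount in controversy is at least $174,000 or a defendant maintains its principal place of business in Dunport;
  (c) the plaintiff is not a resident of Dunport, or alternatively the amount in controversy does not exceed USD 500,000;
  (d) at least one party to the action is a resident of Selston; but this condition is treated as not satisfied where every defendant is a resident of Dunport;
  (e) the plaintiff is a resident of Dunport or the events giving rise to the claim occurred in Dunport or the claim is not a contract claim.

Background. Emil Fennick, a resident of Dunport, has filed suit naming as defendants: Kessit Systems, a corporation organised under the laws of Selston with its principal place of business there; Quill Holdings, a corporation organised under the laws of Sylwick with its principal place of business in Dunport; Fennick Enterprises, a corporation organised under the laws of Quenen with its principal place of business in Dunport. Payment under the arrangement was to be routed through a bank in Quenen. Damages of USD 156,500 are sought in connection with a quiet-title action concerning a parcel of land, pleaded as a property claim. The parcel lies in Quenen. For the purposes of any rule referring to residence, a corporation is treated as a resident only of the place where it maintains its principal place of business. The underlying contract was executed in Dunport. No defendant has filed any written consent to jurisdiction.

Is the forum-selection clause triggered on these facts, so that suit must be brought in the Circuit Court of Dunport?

Yes

The Circuit Court of Dunport:
  (a) Quill Holdings resides in Dunport. And the carve-out is inapplicable — the claim is a property claim, not an employment claim. Condition met.
  (b) The contract was executed in Dunport, which satisfies one of the alternatives. Condition met.
  (c) The amount in controversy is $156,500, within the 500,000 dollars ceiling — that alternative is enough. Satisfied.
  (d) Kessit Systems resides in Selston. And the carve-out is inapplicable — the defendants reside as follows — Kessit Systems in Selston, Quill Holdings in Dunport, Fennick Enterprises in Dunport — not all in Dunport. Met.
  (e) The plaintiff resides in Dunport, so one alternative holds. Met.
  → The clause applies.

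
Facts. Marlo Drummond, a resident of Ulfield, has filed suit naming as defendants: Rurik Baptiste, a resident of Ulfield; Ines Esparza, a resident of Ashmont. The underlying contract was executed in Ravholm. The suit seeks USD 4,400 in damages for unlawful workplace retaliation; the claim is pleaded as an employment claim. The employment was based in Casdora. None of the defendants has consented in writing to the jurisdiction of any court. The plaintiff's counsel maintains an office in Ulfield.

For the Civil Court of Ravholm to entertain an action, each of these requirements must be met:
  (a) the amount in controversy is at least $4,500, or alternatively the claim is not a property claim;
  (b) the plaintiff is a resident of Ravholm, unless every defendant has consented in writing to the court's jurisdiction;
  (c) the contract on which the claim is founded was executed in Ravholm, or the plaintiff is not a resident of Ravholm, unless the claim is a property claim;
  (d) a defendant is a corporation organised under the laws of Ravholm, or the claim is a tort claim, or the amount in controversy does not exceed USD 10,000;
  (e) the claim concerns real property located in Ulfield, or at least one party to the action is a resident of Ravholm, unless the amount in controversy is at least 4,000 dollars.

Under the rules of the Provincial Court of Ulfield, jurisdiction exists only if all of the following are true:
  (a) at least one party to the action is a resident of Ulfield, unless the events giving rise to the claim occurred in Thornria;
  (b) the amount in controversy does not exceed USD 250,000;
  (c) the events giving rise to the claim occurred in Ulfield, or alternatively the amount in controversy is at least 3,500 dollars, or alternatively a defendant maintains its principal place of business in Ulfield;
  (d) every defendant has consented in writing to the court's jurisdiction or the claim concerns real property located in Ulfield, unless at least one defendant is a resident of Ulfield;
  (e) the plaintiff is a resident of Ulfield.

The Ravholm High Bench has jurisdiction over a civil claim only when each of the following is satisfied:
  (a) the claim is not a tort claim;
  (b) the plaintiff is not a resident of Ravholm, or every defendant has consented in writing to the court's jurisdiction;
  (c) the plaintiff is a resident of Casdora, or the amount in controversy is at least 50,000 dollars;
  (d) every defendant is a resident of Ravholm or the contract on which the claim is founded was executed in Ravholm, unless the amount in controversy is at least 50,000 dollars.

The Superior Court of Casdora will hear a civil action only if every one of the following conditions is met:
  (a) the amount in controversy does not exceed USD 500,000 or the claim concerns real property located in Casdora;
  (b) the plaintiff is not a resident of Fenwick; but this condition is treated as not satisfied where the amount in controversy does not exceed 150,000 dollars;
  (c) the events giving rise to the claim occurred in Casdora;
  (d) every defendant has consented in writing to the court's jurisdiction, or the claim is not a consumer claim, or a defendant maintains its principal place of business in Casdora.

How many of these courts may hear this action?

The Civil Court of Ravholm:
  (a) The claim is an employment claim, not a property claim, so one alternative holds. Met.
  (b) The plaintiff resides in Ulfield, not Ravholm. Nor does the 'unless' clause help: no such written consent has been filed. Not satisfied.
  (c) The contract was executed in Ravholm — that alternative is enough. Condition met.
  (d) The amount in controversy is $4,400, within the USD 10,000 ceiling — that alternative is enough. Satisfied.
  (e) The claim does not concern real property; no party resides in Ravholm — none of the alternatives is met. However, the amount in controversy is $4,400, which meets the 4,000 dollars floor, so the 'unless' proviso supplies this condition. Satisfied.
  → Not every requirement is met — no jurisdiction.
The Provincial Court of Ulfield:
  (a) Marlo Drummond resides in Ulfield. Met.
  (b) The amount in controversy is $4,400, within the 250,000 dollars ceiling. Satisfied.
  (c) The amount in controversy is $4,400, which meets the $3,500 floor, which satisfies one of the alternatives. Condition met.
  (d) No such written consent has been filed; the claim does not concern real property — none of the alternatives is met. But Rurik Baptiste resides in Ulfield, and the 'unless' clause therefore excuses the requirement. Met.
  (e) The plaintiff resides in Ulfield. Met.
  → Every requirement is satisfied — jurisdiction.
The Ravholm High Bench:
  (a) The claim is an employment claim, not a tort claim. Condition met.
  (b) The plaintiff resides in Ulfield, which is not Ravholm, so one alternative holds. Met.
  (c) The plaintiff resides in Ulfield, not Casdora; the amount in controversy is USD 4,400, below the 50,000 dollars floor — every alternative fails. Fails.
  (d) The contract was executed in Ravholm, so this disjunct is met. Satisfied.
  → The court lacks jurisdiction.
The Superior Court of Casdora:
  (a) The amount in controversy is USD 4,400, within the 500,000 dollars ceiling — that alternative is enough. Met.
  (b) The plaintiff resides in Ulfield, which is not Fenwick. However, the amount in controversy is USD 4,400, within the USD 150,000 ceiling, which falls within the stated exception and so defeats the condition. Not met.
  (c) The operative events occurred in Casdora. Satisfied.
  (d) The claim is an employment claim, not a consumer claim, so this disjunct is met. Met.
  → Not every requirement is met — no jurisdiction.
Courts with jurisdiction: the Provincial Court of Ulfield — 1 in total.

1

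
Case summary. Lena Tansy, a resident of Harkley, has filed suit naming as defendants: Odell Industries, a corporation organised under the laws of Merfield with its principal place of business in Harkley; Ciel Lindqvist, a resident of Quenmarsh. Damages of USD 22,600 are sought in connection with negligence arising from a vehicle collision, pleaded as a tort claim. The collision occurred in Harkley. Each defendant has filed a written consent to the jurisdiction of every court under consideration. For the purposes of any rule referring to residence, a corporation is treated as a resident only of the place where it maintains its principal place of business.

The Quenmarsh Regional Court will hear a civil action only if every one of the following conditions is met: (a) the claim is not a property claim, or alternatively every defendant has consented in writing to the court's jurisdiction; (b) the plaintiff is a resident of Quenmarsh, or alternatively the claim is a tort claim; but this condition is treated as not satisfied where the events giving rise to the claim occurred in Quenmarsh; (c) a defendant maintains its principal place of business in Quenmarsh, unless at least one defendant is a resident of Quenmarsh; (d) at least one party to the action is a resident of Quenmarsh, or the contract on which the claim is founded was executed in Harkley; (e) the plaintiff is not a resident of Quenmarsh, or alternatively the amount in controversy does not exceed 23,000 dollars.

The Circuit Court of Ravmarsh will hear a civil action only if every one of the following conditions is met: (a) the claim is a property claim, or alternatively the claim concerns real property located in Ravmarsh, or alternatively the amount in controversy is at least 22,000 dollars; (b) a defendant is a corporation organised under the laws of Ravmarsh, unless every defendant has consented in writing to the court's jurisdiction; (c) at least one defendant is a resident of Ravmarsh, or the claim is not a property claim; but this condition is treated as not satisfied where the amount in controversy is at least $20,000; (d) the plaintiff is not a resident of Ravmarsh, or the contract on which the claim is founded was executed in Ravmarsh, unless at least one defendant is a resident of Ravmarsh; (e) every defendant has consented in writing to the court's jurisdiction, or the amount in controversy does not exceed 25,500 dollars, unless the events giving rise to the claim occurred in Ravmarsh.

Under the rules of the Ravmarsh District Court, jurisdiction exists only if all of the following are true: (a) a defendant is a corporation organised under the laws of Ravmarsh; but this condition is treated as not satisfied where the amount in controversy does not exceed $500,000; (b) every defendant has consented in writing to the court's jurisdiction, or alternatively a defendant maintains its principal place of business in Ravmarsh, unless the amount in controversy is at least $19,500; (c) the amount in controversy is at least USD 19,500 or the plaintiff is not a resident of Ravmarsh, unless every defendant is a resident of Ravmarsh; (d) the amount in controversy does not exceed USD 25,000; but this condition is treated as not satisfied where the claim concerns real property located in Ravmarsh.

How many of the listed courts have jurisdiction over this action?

The Quenmarsh Regional Court:
  (a) The claim is a tort claim, not a property claim, which satisfies one of the alternatives. Met.
  (b) The claim is a tort claim — that alternative is enough. The exception is not triggered, since the operative events occurred in Harkley, not Quenmarsh. Satisfied.
  (c) The corporate defendant(s) have their principal place of business in Harkley, not Quenmarsh. But Ciel Lindqvist resides in Quenmarsh, and the 'unless' clause therefore excuses the requirement. Met.
  (d) Ciel Lindqvist resides in Quenmarsh — that alternative is enough. Satisfied.
  (e) The plaintiff resides in Harkley, which is not Quenmarsh, so this disjunct is met. Met.
  → Every requirement is satisfied — jurisdiction.
The Circuit Court of Ravmarsh:
  (a) The amount in controversy is $22,600, which meets the $22,000 floor, which satisfies one of the alternatives. Met.
  (b) The corporate defendant(s) are organised in Merfield, not Ravmarsh. However, every defendant has filed written consent, so the 'unless' proviso supplies this condition. Met.
  (c) The claim is a tort claim, not a property claim, so one alternative holds. However, the amount in controversy is USD 22,600, which meets the 20,000 dollars floor, which falls within the stated exception and so defeats the condition. Fails.
  (d) The plaintiff resides in Harkley, which is not Ravmarsh, so this disjunct is met. Condition met.
  (e) Every defendant has filed written consent, which satisfies one of the alternatives. Met.
  → At least one condition fails; no jurisdiction.
The Ravmarsh District Court:
  (a) The corporate defendant(s) are organised in Merfield, not Ravmarsh. Fails.
  (b) Every defendant has filed written consent — that alternative is enough. Condition met.
  (c) The amount in controversy is 22,600 dollars, which meets the 19,500 dollars floor, which satisfies one of the alternatives. Met.
  (d) The amount in controversy is $22,600, within the 25,000 dollars ceiling. And the carve-out is inapplicable — the claim does not concern real property. Satisfied.
  → At least one condition fails; no jurisdiction.
Courts with jurisdiction: the Quenmarsh Regional Court — 1 in total.

1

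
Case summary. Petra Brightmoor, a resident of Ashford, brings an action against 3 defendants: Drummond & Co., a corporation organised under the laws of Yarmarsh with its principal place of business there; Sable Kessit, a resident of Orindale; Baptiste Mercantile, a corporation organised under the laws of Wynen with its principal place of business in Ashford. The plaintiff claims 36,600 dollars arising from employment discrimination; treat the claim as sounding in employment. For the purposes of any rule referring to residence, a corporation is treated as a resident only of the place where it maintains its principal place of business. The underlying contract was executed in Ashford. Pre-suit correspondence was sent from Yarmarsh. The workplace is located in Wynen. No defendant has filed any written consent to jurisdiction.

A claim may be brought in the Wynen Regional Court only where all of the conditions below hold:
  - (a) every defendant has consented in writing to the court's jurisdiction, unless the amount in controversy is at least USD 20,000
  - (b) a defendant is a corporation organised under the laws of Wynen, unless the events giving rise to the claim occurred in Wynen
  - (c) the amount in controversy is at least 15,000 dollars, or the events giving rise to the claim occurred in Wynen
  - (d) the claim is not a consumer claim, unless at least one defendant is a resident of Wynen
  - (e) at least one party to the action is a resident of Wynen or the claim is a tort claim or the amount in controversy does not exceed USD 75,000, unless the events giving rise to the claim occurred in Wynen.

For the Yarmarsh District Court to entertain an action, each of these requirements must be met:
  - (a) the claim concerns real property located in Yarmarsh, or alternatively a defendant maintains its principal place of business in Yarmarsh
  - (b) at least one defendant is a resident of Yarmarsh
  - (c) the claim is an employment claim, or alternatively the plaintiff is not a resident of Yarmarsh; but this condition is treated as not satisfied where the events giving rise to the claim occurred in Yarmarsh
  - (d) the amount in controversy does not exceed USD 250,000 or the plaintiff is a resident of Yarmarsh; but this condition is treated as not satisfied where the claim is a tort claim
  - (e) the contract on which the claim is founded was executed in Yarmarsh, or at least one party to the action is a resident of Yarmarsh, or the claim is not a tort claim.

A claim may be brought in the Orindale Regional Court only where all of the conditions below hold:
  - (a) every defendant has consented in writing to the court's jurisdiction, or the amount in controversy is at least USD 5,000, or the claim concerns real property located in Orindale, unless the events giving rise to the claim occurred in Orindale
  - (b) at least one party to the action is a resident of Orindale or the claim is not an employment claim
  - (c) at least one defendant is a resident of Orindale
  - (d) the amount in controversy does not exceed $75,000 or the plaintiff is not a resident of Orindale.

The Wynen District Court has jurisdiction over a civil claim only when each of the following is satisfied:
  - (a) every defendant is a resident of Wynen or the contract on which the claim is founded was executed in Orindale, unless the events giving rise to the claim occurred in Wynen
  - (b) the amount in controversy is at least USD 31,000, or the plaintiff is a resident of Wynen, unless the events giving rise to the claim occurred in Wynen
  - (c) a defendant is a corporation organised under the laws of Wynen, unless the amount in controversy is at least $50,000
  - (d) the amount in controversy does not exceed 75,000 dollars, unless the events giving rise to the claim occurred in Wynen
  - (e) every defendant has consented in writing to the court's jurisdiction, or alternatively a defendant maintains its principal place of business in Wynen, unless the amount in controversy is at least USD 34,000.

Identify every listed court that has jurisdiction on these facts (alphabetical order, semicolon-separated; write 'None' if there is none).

the Orindale Regional Court; the Wynen District Court; the Wynen Regional Court; the Yarmarsh District Court

The Wynen Regional Court:
  (a) No such written consent has been filed. However, the amount in controversy is $36,600, which meets the $20,000 floor, so the 'unless' proviso supplies this condition. Condition met.
  (b) Baptiste Mercantile is organised under the laws of Wynen. Satisfied.
  (c) The amount in controversy is USD 36,600, which meets the 15,000 dollars floor, which satisfies one of the alternatives. Satisfied.
  (d) The claim is an employment claim, not a consumer claim. Met.
  (e) The amount in controversy is USD 36,600, within the USD 75,000 ceiling, so one alternative holds. Satisfied.
  → All conditions met; jurisdiction exists.
The Yarmarsh District Court:
  (a) Drummond & Co. has its principal place of business in Yarmarsh, so this disjunct is met. Satisfied.
  (b) Drummond & Co. resides in Yarmarsh. Condition met.
  (c) The claim is an employment claim, so this disjunct is met. The exception is not triggered, since the operative events occurred in Wynen, not Yarmarsh. Satisfied.
  (d) The amount in controversy is USD 36,600, within the 250,000 dollars ceiling, so one alternative holds. The exception is not triggered, since the claim is an employment claim, not a tort claim. Satisfied.
  (e) Drummond & Co. resides in Yarmarsh, which satisfies one of the alternatives. Condition met.
  → Jurisdiction lies.
The Orindale Regional Court:
  (a) The amount in controversy is $36,600, which meets the $5,000 floor — that alternative is enough. Satisfied.
  (b) Sable Kessit resides in Orindale — that alternative is enough. Satisfied.
  (c) Sable Kessit resides in Orindale. Satisfied.
  (d) The amount in controversy is $36,600, within the $75,000 ceiling, so this disjunct is met. Met.
  → Every requirement is satisfied — jurisdiction.
The Wynen District Court:
  (a) The defendants reside as follows — Drummond & Co. in Yarmarsh, Sable Kessit in Orindale, Baptiste Mercantile in Ashford — not all in Wynen; the contract was executed in Ashford, not Orindale — no alternative holds. But the operative events occurred in Wynen, and the 'unless' clause therefore excuses the requirement. Satisfied.
  (b) The amount in controversy is USD 36,600, which meets the 31,000 dollars floor, so one alternative holds. Condition met.
  (c) Baptiste Mercantile is organised under the laws of Wynen. Met.
  (d) The amount in controversy is USD 36,600, within the 75,000 dollars ceiling. Satisfied.
  (e) No such written consent has been filed; the corporate defendant(s) have their principal place of business in Ashford, Yarmarsh, not Wynen — none of the alternatives is met. However, the amount in controversy is 36,600 dollars, which meets the USD 34,000 floor, so the 'unless' proviso supplies this condition. Satisfied.
  → Jurisdiction lies.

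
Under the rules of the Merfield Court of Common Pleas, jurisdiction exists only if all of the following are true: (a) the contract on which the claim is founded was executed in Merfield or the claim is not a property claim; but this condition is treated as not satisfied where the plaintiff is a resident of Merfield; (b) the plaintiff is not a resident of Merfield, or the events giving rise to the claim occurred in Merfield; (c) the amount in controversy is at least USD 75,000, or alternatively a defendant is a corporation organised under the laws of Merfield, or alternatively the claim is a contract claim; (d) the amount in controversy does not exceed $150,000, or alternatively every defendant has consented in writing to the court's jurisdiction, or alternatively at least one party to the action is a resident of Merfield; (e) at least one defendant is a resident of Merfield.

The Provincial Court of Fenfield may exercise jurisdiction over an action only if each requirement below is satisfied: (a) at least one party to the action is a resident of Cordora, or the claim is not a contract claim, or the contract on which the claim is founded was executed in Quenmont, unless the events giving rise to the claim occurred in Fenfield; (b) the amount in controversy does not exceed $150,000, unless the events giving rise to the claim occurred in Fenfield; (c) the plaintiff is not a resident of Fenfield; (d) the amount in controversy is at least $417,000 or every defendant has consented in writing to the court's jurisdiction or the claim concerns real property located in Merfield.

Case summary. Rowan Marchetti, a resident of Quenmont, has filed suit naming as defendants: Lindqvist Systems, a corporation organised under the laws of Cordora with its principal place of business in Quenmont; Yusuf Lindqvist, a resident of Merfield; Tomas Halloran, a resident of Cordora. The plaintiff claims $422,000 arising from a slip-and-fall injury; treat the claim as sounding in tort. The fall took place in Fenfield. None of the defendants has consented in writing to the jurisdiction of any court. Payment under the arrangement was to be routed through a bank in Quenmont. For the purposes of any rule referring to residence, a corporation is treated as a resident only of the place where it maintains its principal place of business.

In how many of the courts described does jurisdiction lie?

The Merfield Court of Common Pleas:
  (a) The claim is a tort claim, not a property claim, which satisfies one of the alternatives. The carve-out does not apply: the plaintiff resides in Quenmont, not Merfield. Condition met.
  (b) The plaintiff resides in Quenmont, which is not Merfield, so this disjunct is met. Met.
  (c) The amount in controversy is USD 422,000, which meets the USD 75,000 floor — that alternative is enough. Met.
  (d) Yusuf Lindqvist resides in Merfield, which satisfies one of the alternatives. Condition met.
  (e) Yusuf Lindqvist resides in Merfield. Met.
  → Jurisdiction lies.
The Provincial Court of Fenfield:
  (a) Tomas Halloran resides in Cordora — that alternative is enough. Met.
  (b) The amount in controversy is $422,000, above the 150,000 dollars ceiling. The proviso rescues it, though: the operative events occurred in Fenfield. Satisfied.
  (c) The plaintiff resides in Quenmont, which is not Fenfield. Satisfied.
  (d) The amount in controversy is $422,000, which meets the $417,000 floor — that alternative is enough. Met.
  → The court has jurisdiction.
Courts with jurisdiction: the Merfield Court of Common Pleas, the Provincial Court of Fenfield — 2 in total.

2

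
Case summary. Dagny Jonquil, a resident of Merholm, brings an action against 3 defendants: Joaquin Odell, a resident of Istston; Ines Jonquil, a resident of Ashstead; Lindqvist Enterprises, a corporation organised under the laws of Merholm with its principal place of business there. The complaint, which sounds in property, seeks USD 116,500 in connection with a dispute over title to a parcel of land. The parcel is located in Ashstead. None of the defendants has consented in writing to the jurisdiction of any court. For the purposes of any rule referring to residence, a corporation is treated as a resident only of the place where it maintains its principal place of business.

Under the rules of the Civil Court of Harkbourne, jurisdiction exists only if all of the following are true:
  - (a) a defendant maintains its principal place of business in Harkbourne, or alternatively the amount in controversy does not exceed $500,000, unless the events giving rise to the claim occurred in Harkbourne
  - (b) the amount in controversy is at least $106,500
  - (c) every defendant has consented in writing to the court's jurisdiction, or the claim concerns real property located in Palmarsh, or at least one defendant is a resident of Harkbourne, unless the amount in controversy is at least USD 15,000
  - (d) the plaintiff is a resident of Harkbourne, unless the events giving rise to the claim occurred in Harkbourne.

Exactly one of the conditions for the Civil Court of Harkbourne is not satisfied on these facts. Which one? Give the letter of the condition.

The Civil Court of Harkbourne:
  (a) The amount in controversy is USD 116,500, within the $500,000 ceiling, so this disjunct is met. Condition met.
  (b) The amount in controversy is $116,500, which meets the 106,500 dollars floor. Condition met.
  (c) No such written consent has been filed; the property lies in Ashstead, not Palmarsh; no defendant resides in Harkbourne (they reside in Istston, Ashstead, Merholm) — every alternative fails. The proviso rescues it, though: the amount in controversy is 116,500 dollars, which meets the 15,000 dollars floor. Condition met.
  (d) The plaintiff resides in Merholm, not Harkbourne. Nor does the 'unless' clause help: the operative events occurred in Ashstead, not Harkbourne. Condition not met.
Only condition (d) fails.

(d)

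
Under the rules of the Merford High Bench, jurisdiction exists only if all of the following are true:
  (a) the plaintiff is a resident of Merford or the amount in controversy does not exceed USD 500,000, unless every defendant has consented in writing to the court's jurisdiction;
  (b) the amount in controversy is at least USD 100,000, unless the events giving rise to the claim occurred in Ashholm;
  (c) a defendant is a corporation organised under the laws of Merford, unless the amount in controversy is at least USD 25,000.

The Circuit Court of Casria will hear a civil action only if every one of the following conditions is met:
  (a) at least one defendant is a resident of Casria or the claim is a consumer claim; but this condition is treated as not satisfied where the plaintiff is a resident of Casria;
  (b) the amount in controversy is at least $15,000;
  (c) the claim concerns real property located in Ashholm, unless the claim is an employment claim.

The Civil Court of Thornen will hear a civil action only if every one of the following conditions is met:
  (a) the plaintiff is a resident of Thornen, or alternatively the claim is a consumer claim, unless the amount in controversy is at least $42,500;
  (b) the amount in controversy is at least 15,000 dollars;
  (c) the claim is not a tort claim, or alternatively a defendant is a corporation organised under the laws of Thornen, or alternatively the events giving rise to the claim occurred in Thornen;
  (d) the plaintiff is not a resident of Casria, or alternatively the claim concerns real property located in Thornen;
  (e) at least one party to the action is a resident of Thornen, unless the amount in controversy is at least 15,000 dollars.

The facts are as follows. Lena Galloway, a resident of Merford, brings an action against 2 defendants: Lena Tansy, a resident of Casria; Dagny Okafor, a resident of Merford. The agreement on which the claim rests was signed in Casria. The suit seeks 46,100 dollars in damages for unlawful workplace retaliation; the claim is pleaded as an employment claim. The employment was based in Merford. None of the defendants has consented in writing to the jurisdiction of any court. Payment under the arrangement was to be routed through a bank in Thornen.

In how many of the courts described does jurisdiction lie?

2

The Merford High Bench:
  (a) The plaintiff resides in Merford — that alternative is enough. Satisfied.
  (b) The amount in controversy is USD 46,100, below the USD 100,000 floor. And the operative events occurred in Merford, not Ashholm, so the proviso does not save it. Condition not met.
  (c) No defendant is a corporation. The proviso rescues it, though: the amount in controversy is $46,100, which meets the 25,000 dollars floor. Met.
  → No jurisdiction.
The Circuit Court of Casria:
  (a) Lena Tansy resides in Casria — that alternative is enough. And the carve-out is inapplicable — the plaintiff resides in Merford, not Casria. Met.
  (b) The amount in controversy is USD 46,100, which meets the $15,000 floor. Met.
  (c) The claim does not concern real property. But the claim is an employment claim, and the 'unless' clause therefore excuses the requirement. Met.
  → Jurisdiction lies.
The Civil Court of Thornen:
  (a) The plaintiff resides in Merford, not Thornen; the claim is an employment claim, not a consumer claim — every alternative fails. But the amount in controversy is 46,100 dollars, which meets the $42,500 floor, and the 'unless' clause therefore excuses the requirement. Condition met.
  (b) The amount in controversy is USD 46,100, which meets the 15,000 dollars floor. Met.
  (c) The claim is an employment claim, not a tort claim, so one alternative holds. Condition met.
  (d) The plaintiff resides in Merford, which is not Casria, which satisfies one of the alternatives. Condition met.
  (e) No party resides in Thornen. The proviso rescues it, though: the amount in controversy is USD 46,100, which meets the USD 15,000 floor. Met.
  → All conditions met; jurisdiction exists.
Courts with jurisdiction: the Circuit Court of Casria, the Civil Court of Thornen — 2 in total.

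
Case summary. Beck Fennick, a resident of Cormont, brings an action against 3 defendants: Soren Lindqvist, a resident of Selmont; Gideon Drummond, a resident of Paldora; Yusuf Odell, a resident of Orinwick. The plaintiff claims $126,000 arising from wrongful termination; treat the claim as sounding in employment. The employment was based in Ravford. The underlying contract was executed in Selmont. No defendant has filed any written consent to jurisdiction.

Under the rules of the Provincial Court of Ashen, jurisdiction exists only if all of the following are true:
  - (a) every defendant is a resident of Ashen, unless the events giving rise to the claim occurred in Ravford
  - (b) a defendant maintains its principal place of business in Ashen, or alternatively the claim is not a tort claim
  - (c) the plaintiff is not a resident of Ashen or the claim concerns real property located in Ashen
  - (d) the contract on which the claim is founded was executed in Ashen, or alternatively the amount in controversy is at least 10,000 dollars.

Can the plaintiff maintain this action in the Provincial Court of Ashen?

The Provincial Court of Ashen:
  (a) The defendants reside as follows — Soren Lindqvist in Selmont, Gideon Drummond in Paldora, Yusuf Odell in Orinwick — not all in Ashen. But the operative events occurred in Ravford, and the 'unless' clause therefore excuses the requirement. Condition met.
  (b) The claim is an employment claim, not a tort claim — that alternative is enough. Satisfied.
  (c) The plaintiff resides in Cormont, which is not Ashen, which satisfies one of the alternatives. Satisfied.
  (d) The amount in controversy is $126,000, which meets the USD 10,000 floor, which satisfies one of the alternatives. Condition met.
  → Jurisdiction lies.

Yes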